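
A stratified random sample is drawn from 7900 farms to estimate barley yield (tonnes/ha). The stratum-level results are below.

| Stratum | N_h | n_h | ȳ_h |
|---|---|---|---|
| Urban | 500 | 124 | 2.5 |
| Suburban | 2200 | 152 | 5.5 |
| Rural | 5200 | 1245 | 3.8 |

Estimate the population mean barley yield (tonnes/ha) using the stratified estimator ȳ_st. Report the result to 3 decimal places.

N = Σ N_h = 7900. Stratum weights W_h = N_h/N.
ȳ_st = (500·2.5 + 2200·5.5 + 5200·3.8) / 7900 = 4.19114

ȳ_st ≈ 4.191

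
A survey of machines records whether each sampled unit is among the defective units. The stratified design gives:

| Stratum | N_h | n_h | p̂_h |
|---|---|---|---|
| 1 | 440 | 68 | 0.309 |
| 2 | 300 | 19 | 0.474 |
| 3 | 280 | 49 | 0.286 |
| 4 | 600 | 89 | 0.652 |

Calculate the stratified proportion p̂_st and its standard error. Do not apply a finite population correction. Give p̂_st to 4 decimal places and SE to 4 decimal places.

N = 1620; stratum weights W_h = N_h/N.
p̂_st = Σ W_h p̂_h = (440·0.309 + 300·0.474 + 280·0.286 + 600·0.652)/1620 = 0.46262
V̂(p̂_st) = Σ W_h² p̂_h(1−p̂_h)/(n_h−1):
  stratum 1: (440/1620)²·0.309·0.691/67 = 0.000235092
  stratum 2: (300/1620)²·0.474·0.526/18 = 0.000475011
  stratum 3: (280/1620)²·0.286·0.714/48 = 0.000127089
  stratum 4: (600/1620)²·0.652·0.348/88 = 0.000353685
V̂(p̂_st) = 0.00119088; SE = √V̂ = 0.0345091

p̂_st ≈ 0.4626, SE ≈ 0.0345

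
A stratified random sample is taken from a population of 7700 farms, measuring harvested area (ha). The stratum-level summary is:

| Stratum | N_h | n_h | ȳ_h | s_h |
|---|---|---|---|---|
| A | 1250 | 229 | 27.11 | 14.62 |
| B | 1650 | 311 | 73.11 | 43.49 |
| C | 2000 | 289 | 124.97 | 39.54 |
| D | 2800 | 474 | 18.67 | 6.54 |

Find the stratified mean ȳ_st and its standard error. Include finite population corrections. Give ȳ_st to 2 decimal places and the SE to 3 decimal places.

ȳ_st ≈ 59.32, SE ≈ 0.754

ȳ_st = Σ W_h ȳ_h = (1250·27.11 + 1650·73.11 + 2000·124.97 + 2800·18.67)/7700 = 59.31623
V̂(ȳ_st) = Σ W_h² (1 − n_h/N_h) s_h²/n_h, with W_h = N_h/N and N = 7700:
  stratum A: (1250/7700)²·(1 − 229/1250)·14.62²/229 = 0.0200916
  stratum B: (1650/7700)²·(1 − 311/1650)·43.49²/311 = 0.226622
  stratum C: (2000/7700)²·(1 − 289/2000)·39.54²/289 = 0.31223
  stratum D: (2800/7700)²·(1 − 474/2800)·6.54²/474 = 0.00991205
V̂(ȳ_st) = 0.568855
SE(ȳ_st) = √0.568855 = 0.754225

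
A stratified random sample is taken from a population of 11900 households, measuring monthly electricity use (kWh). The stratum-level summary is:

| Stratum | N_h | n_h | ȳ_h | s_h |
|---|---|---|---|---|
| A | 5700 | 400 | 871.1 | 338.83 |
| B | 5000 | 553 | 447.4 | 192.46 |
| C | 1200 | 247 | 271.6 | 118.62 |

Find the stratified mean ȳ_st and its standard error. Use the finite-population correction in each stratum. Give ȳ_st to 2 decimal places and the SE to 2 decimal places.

ȳ_st ≈ 632.62, SE ≈ 8.50

ȳ_st = Σ W_h ȳ_h = (5700·871.1 + 5000·447.4 + 1200·271.6)/11900 = 632.62101
V̂(ȳ_st) = Σ W_h² (1 − n_h/N_h) s_h²/n_h, with W_h = N_h/N and N = 11900:
  stratum A: (5700/11900)²·(1 − 400/5700)·338.83²/400 = 61.2295
  stratum B: (5000/11900)²·(1 − 553/5000)·192.46²/553 = 10.5172
  stratum C: (1200/11900)²·(1 − 247/1200)·118.62²/247 = 0.460044
V̂(ȳ_st) = 72.2067
SE(ȳ_st) = √72.2067 = 8.49745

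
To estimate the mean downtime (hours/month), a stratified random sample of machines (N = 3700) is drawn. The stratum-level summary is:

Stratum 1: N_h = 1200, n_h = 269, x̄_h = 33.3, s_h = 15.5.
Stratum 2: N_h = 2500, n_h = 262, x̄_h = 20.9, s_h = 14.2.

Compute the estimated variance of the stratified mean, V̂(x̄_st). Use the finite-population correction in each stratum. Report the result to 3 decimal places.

V̂(x̄_st) ≈ 0.387

V̂(x̄_st) = Σ W_h² (1 − n_h/N_h) s_h²/n_h, with W_h = N_h/N and N = 3700:
  stratum 1: (1200/3700)²·(1 − 269/1200)·15.5²/269 = 0.0728851
  stratum 2: (2500/3700)²·(1 − 262/2500)·14.2²/262 = 0.314537
V̂(x̄_st) = 0.387422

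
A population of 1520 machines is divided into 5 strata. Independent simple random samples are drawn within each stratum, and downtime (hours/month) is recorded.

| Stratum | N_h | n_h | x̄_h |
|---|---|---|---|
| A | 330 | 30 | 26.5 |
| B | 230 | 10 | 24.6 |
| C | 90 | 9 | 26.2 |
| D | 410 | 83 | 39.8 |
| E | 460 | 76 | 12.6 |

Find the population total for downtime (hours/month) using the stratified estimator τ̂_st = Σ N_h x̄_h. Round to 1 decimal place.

τ̂_st = Σ N_h x̄_h = 330·26.5 + 230·24.6 + 90·26.2 + 410·39.8 + 460·12.6 = 38875.0

τ̂_st ≈ 38875.0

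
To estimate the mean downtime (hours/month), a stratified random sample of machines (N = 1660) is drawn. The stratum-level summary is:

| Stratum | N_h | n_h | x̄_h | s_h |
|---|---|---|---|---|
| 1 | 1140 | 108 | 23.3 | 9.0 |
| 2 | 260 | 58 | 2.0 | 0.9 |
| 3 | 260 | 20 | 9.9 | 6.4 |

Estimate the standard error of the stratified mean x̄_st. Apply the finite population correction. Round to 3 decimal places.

SE(x̄_st) ≈ 0.606

V̂(x̄_st) = Σ W_h² (1 − n_h/N_h) s_h²/n_h, with W_h = N_h/N and N = 1660:
  stratum 1: (1140/1660)²·(1 − 108/1140)·9.0²/108 = 0.320206
  stratum 2: (260/1660)²·(1 − 58/260)·0.9²/58 = 0.000266174
  stratum 3: (260/1660)²·(1 − 20/260)·6.4²/20 = 0.0463765
V̂(x̄_st) = 0.366849
SE(x̄_st) = √0.366849 = 0.60568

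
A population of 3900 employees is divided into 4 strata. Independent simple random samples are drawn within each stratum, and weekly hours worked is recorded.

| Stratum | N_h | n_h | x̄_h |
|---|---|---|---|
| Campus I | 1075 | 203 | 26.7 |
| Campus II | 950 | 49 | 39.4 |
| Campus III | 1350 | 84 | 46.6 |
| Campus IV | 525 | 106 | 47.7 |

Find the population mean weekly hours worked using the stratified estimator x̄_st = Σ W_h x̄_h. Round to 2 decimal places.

N = Σ N_h = 3900. Stratum weights W_h = N_h/N.
x̄_st = (1075·26.7 + 950·39.4 + 1350·46.6 + 525·47.7) / 3900 = 39.5090

x̄_st ≈ 39.51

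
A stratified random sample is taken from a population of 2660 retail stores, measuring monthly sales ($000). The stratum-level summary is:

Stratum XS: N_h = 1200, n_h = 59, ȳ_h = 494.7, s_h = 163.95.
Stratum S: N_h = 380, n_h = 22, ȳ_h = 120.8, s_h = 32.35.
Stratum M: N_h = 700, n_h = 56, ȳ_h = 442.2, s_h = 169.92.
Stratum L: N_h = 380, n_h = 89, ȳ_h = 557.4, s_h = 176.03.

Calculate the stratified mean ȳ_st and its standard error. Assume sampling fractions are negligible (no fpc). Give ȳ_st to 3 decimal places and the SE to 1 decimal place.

ȳ_st ≈ 436.427, SE ≈ 11.7

ȳ_st = Σ W_h ȳ_h = (1200·494.7 + 380·120.8 + 700·442.2 + 380·557.4)/2660 = 436.42707
V̂(ȳ_st) = Σ W_h² s_h²/n_h, with W_h = N_h/N and N = 2660:
  stratum XS: (1200/2660)²·163.95²/59 = 92.7193
  stratum S: (380/2660)²·32.35²/22 = 0.9708
  stratum M: (700/2660)²·169.92²/56 = 35.7054
  stratum L: (380/2660)²·176.03²/89 = 7.10538
V̂(ȳ_st) = 136.501
SE(ȳ_st) = √136.501 = 11.6834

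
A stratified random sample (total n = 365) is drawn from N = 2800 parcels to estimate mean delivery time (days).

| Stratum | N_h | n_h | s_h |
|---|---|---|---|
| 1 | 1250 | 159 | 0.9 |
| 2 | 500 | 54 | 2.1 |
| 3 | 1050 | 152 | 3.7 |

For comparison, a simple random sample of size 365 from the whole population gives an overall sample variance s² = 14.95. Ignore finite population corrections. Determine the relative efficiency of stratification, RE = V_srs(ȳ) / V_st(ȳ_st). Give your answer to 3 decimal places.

RE ≈ 2.515

V̂(ȳ_st) = Σ W_h² s_h²/n_h, with W_h = N_h/N and N = 2800:
  stratum 1: (1250/2800)²·0.9²/159 = 0.00101529
  stratum 2: (500/2800)²·2.1²/54 = 0.00260417
  stratum 3: (1050/2800)²·3.7²/152 = 0.0126655
V_st = 0.016285
V_srs = s²/n = 14.95/365 = 0.0409589
Relative efficiency = V_srs / V_st = 0.0409589/0.016285 = 2.5151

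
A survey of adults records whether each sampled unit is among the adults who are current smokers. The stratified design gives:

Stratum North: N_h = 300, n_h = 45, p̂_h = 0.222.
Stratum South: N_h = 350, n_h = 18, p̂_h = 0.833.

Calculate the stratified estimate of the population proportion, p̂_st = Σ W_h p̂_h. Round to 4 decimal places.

N = 650; stratum weights W_h = N_h/N.
p̂_st = Σ W_h p̂_h = (300·0.222 + 350·0.833)/650 = 0.55100

p̂_st ≈ 0.5510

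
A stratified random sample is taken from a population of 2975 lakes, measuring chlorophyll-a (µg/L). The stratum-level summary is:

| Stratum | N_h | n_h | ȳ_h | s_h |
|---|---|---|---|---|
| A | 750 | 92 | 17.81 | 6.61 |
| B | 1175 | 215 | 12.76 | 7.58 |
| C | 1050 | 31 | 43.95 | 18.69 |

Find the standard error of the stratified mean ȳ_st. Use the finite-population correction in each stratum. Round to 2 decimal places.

SE(ȳ_st) ≈ 1.19

V̂(ȳ_st) = Σ W_h² (1 − n_h/N_h) s_h²/n_h, with W_h = N_h/N and N = 2975:
  stratum A: (750/2975)²·(1 − 92/750)·6.61²/92 = 0.0264806
  stratum B: (1175/2975)²·(1 − 215/1175)·7.58²/215 = 0.0340593
  stratum C: (1050/2975)²·(1 − 31/1050)·18.69²/31 = 1.36222
V̂(ȳ_st) = 1.42276
SE(ȳ_st) = √1.42276 = 1.19279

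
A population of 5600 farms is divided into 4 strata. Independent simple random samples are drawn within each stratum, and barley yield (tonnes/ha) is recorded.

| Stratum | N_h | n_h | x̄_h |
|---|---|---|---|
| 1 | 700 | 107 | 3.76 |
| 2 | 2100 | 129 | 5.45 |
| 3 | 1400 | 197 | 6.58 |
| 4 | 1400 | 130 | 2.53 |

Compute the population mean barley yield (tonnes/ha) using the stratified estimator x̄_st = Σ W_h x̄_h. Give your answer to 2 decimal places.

x̄_st ≈ 4.79

N = Σ N_h = 5600. Stratum weights W_h = N_h/N.
x̄_st = (700·3.76 + 2100·5.45 + 1400·6.58 + 1400·2.53) / 5600 = 4.7912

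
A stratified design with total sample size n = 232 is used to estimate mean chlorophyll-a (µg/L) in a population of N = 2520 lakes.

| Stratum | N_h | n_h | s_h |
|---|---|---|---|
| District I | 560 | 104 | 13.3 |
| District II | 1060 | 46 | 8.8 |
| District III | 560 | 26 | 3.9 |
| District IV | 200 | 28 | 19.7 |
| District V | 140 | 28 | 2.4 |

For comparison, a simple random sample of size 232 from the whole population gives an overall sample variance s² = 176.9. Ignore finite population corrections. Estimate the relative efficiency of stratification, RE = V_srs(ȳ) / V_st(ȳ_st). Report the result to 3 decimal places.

V̂(ȳ_st) = Σ W_h² s_h²/n_h, with W_h = N_h/N and N = 2520:
  stratum District I: (560/2520)²·13.3²/104 = 0.0839934
  stratum District II: (1060/2520)²·8.8²/46 = 0.297864
  stratum District III: (560/2520)²·3.9²/26 = 0.0288889
  stratum District IV: (200/2520)²·19.7²/28 = 0.0873038
  stratum District V: (140/2520)²·2.4²/28 = 0.000634921
V_st = 0.498685
V_srs = s²/n = 176.9/232 = 0.7625
Relative efficiency = V_srs / V_st = 0.7625/0.498685 = 1.5290

RE ≈ 1.529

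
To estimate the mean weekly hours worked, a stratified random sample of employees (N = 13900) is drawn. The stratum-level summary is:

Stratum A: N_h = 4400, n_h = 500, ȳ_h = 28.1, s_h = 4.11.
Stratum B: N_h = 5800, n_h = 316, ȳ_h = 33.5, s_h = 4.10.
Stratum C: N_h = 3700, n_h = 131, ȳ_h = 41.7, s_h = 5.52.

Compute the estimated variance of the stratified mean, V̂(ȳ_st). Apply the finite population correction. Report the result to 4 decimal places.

V̂(ȳ_st) ≈ 0.0277

V̂(ȳ_st) = Σ W_h² (1 − n_h/N_h) s_h²/n_h, with W_h = N_h/N and N = 13900:
  stratum A: (4400/13900)²·(1 − 500/4400)·4.11²/500 = 0.00300055
  stratum B: (5800/13900)²·(1 − 316/5800)·4.10²/316 = 0.00875743
  stratum C: (3700/13900)²·(1 − 131/3700)·5.52²/131 = 0.0158974
V̂(ȳ_st) = 0.0276554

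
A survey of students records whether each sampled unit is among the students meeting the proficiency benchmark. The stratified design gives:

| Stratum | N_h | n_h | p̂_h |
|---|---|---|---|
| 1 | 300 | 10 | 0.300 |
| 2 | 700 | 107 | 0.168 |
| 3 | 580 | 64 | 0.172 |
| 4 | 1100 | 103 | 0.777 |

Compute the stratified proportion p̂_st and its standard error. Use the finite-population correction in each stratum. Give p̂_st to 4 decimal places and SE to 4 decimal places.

p̂_st ≈ 0.4336, SE ≈ 0.0267

N = 2680; stratum weights W_h = N_h/N.
p̂_st = Σ W_h p̂_h = (300·0.300 + 700·0.168 + 580·0.172 + 1100·0.777)/2680 = 0.43360
V̂(p̂_st) = Σ W_h² (1 − n_h/N_h) p̂_h(1−p̂_h)/(n_h−1):
  stratum 1: (300/2680)²·(1 − 10/300)·0.300·0.700/9 = 0.000282635
  stratum 2: (700/2680)²·(1 − 107/700)·0.168·0.832/106 = 7.62096e-05
  stratum 3: (580/2680)²·(1 − 64/580)·0.172·0.828/63 = 9.41947e-05
  stratum 4: (1100/2680)²·(1 − 103/1100)·0.777·0.223/102 = 0.000259384
V̂(p̂_st) = 0.000712424; SE = √V̂ = 0.0266913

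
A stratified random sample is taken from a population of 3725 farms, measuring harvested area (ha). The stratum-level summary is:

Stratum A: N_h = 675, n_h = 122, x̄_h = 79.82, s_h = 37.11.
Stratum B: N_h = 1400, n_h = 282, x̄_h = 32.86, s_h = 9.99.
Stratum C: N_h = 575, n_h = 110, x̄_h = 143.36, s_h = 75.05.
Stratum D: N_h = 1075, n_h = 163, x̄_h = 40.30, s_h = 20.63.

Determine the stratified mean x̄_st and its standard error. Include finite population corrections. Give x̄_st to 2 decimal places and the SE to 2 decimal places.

x̄_st ≈ 60.57, SE ≈ 1.23

x̄_st = Σ W_h x̄_h = (675·79.82 + 1400·32.86 + 575·143.36 + 1075·40.30)/3725 = 60.57369
V̂(x̄_st) = Σ W_h² (1 − n_h/N_h) s_h²/n_h, with W_h = N_h/N and N = 3725:
  stratum A: (675/3725)²·(1 − 122/675)·37.11²/122 = 0.303668
  stratum B: (1400/3725)²·(1 − 282/1400)·9.99²/282 = 0.0399208
  stratum C: (575/3725)²·(1 − 110/575)·75.05²/110 = 0.986681
  stratum D: (1075/3725)²·(1 − 163/1075)·20.63²/163 = 0.184485
V̂(x̄_st) = 1.51476
SE(x̄_st) = √1.51476 = 1.23075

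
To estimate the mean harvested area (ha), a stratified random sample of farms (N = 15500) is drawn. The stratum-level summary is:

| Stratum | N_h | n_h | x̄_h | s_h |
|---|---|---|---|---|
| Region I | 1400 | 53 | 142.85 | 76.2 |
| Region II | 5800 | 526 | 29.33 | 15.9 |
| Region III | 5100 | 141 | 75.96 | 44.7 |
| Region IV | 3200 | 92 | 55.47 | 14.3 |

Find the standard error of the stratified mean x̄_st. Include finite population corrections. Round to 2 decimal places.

SE(x̄_st) ≈ 1.58

V̂(x̄_st) = Σ W_h² (1 − n_h/N_h) s_h²/n_h, with W_h = N_h/N and N = 15500:
  stratum Region I: (1400/15500)²·(1 − 53/1400)·76.2²/53 = 0.859936
  stratum Region II: (5800/15500)²·(1 − 526/5800)·15.9²/526 = 0.0611946
  stratum Region III: (5100/15500)²·(1 − 141/5100)·44.7²/141 = 1.49175
  stratum Region IV: (3200/15500)²·(1 − 92/3200)·14.3²/92 = 0.0920136
V̂(x̄_st) = 2.5049
SE(x̄_st) = √2.5049 = 1.58269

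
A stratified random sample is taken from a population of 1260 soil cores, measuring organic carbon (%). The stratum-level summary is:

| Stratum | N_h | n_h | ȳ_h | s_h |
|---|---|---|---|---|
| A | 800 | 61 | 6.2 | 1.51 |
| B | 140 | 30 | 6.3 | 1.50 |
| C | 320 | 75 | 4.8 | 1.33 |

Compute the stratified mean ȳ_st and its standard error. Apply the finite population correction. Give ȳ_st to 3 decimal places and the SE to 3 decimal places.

ȳ_st = Σ W_h ȳ_h = (800·6.2 + 140·6.3 + 320·4.8)/1260 = 5.85556
V̂(ȳ_st) = Σ W_h² (1 − n_h/N_h) s_h²/n_h, with W_h = N_h/N and N = 1260:
  stratum A: (800/1260)²·(1 − 61/800)·1.51²/61 = 0.0139193
  stratum B: (140/1260)²·(1 − 30/140)·1.50²/30 = 0.000727513
  stratum C: (320/1260)²·(1 − 75/320)·1.33²/75 = 0.00116471
V̂(ȳ_st) = 0.0158115
SE(ȳ_st) = √0.0158115 = 0.125744

ȳ_st ≈ 5.856, SE ≈ 0.126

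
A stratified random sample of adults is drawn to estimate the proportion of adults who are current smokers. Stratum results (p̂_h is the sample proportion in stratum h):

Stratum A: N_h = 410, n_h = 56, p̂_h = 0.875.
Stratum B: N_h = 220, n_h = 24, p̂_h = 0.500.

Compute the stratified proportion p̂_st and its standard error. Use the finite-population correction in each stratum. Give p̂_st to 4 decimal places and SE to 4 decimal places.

p̂_st ≈ 0.7440, SE ≈ 0.0437

N = 630; stratum weights W_h = N_h/N.
p̂_st = Σ W_h p̂_h = (410·0.875 + 220·0.500)/630 = 0.74405
V̂(p̂_st) = Σ W_h² (1 − n_h/N_h) p̂_h(1−p̂_h)/(n_h−1):
  stratum A: (410/630)²·(1 − 56/410)·0.875·0.125/55 = 0.000727213
  stratum B: (220/630)²·(1 − 24/220)·0.500·0.500/23 = 0.00118089
V̂(p̂_st) = 0.0019081; SE = √V̂ = 0.0436818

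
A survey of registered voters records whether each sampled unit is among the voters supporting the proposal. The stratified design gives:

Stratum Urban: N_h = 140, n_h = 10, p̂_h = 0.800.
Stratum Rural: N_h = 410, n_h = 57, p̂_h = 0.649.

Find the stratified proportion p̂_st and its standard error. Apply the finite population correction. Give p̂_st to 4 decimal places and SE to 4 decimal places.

p̂_st ≈ 0.6874, SE ≈ 0.0549

N = 550; stratum weights W_h = N_h/N.
p̂_st = Σ W_h p̂_h = (140·0.800 + 410·0.649)/550 = 0.68744
V̂(p̂_st) = Σ W_h² (1 − n_h/N_h) p̂_h(1−p̂_h)/(n_h−1):
  stratum Urban: (140/550)²·(1 − 10/140)·0.800·0.200/9 = 0.00106961
  stratum Rural: (410/550)²·(1 − 57/410)·0.649·0.351/56 = 0.00194624
V̂(p̂_st) = 0.00301585; SE = √V̂ = 0.0549167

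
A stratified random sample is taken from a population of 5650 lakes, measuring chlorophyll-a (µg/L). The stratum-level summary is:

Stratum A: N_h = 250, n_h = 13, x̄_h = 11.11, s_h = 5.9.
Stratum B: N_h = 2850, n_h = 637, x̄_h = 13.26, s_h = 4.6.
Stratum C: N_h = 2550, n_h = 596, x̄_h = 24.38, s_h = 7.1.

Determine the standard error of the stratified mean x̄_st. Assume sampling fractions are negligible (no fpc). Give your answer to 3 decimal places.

V̂(x̄_st) = Σ W_h² s_h²/n_h, with W_h = N_h/N and N = 5650:
  stratum A: (250/5650)²·5.9²/13 = 0.00524256
  stratum B: (2850/5650)²·4.6²/637 = 0.00845219
  stratum C: (2550/5650)²·7.1²/596 = 0.0172288
V̂(x̄_st) = 0.0309235
SE(x̄_st) = √0.0309235 = 0.175851

SE(x̄_st) ≈ 0.176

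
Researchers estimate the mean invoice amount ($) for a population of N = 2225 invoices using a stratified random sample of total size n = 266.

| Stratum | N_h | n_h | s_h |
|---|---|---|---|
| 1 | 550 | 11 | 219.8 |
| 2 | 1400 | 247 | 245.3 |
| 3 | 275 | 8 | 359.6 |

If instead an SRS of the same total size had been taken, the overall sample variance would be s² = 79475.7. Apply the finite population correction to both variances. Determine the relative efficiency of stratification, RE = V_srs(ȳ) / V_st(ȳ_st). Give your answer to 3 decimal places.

V̂(ȳ_st) = Σ W_h² (1 − n_h/N_h) s_h²/n_h, with W_h = N_h/N and N = 2225:
  stratum 1: (550/2225)²·(1 − 11/550)·219.8²/11 = 262.999
  stratum 2: (1400/2225)²·(1 − 247/1400)·245.3²/247 = 79.432
  stratum 3: (275/2225)²·(1 − 8/275)·359.6²/8 = 239.736
V_st = 582.167
V_srs = (1 − 266/2225)·79475.7/266 = 263.061
Relative efficiency = V_srs / V_st = 263.061/582.167 = 0.4519

RE ≈ 0.452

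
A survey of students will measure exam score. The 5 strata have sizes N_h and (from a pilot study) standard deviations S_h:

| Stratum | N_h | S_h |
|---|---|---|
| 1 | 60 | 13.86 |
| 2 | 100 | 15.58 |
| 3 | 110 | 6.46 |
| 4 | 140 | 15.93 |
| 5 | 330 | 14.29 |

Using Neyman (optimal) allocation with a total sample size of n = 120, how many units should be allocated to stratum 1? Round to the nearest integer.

10

Neyman allocation: n_h = n · N_h S_h / Σ N_i S_i, with n = 120.
  stratum 1: N_h·S_h = 60·13.86 = 831.60
  stratum 2: N_h·S_h = 100·15.58 = 1558.00
  stratum 3: N_h·S_h = 110·6.46 = 710.60
  stratum 4: N_h·S_h = 140·15.93 = 2230.20
  stratum 5: N_h·S_h = 330·14.29 = 4715.70
Σ N_h S_h = 10046.10
n for stratum 1 = 120·831.60/10046.10 = 9.933 → 10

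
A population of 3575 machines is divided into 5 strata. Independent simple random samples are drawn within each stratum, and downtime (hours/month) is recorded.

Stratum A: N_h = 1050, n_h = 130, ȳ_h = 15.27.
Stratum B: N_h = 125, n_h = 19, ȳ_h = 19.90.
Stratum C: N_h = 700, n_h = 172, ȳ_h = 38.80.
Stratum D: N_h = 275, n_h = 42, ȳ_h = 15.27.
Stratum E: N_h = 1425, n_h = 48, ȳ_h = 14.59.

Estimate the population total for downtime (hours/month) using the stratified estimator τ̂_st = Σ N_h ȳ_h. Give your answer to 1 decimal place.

τ̂_st = Σ N_h ȳ_h = 1050·15.27 + 125·19.90 + 700·38.80 + 275·15.27 + 1425·14.59 = 70671.0

τ̂_st ≈ 70671.0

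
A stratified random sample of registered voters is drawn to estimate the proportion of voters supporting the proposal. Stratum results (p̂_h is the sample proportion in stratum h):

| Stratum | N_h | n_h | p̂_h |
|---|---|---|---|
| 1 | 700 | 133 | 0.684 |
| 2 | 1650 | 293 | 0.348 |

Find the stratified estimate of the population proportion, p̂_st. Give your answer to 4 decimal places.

N = 2350; stratum weights W_h = N_h/N.
p̂_st = Σ W_h p̂_h = (700·0.684 + 1650·0.348)/2350 = 0.44809

p̂_st ≈ 0.4481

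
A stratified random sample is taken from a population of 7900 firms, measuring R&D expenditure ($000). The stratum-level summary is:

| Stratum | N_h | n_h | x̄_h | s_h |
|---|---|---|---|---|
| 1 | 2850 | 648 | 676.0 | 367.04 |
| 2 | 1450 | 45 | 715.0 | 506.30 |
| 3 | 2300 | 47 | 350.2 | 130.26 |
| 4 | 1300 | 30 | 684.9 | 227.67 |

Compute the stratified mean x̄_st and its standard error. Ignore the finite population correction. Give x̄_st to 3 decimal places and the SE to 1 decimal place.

x̄_st ≈ 589.770, SE ≈ 17.2

x̄_st = Σ W_h x̄_h = (2850·676.0 + 1450·715.0 + 2300·350.2 + 1300·684.9)/7900 = 589.76962
V̂(x̄_st) = Σ W_h² s_h²/n_h, with W_h = N_h/N and N = 7900:
  stratum 1: (2850/7900)²·367.04²/648 = 27.0575
  stratum 2: (1450/7900)²·506.30²/45 = 191.905
  stratum 3: (2300/7900)²·130.26²/47 = 30.6003
  stratum 4: (1300/7900)²·227.67²/30 = 46.7868
V̂(x̄_st) = 296.349
SE(x̄_st) = √296.349 = 17.2148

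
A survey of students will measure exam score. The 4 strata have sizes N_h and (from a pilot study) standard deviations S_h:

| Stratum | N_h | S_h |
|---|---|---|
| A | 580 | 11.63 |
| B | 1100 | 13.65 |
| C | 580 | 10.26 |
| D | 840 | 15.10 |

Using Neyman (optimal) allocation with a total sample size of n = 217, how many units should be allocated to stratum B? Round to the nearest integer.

81

Neyman allocation: n_h = n · N_h S_h / Σ N_i S_i, with n = 217.
  stratum A: N_h·S_h = 580·11.63 = 6745.40
  stratum B: N_h·S_h = 1100·13.65 = 15015.00
  stratum C: N_h·S_h = 580·10.26 = 5950.80
  stratum D: N_h·S_h = 840·15.10 = 12684.00
Σ N_h S_h = 40395.20
n for stratum B = 217·15015.00/40395.20 = 80.659 → 81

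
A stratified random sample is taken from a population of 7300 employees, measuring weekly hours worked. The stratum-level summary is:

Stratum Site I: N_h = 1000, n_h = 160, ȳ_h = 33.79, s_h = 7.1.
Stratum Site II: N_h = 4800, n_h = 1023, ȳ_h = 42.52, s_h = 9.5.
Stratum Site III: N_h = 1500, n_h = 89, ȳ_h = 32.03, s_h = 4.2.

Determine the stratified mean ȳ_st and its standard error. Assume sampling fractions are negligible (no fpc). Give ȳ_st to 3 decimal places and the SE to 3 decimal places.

ȳ_st ≈ 39.169, SE ≈ 0.229

ȳ_st = Σ W_h ȳ_h = (1000·33.79 + 4800·42.52 + 1500·32.03)/7300 = 39.16863
V̂(ȳ_st) = Σ W_h² s_h²/n_h, with W_h = N_h/N and N = 7300:
  stratum Site I: (1000/7300)²·7.1²/160 = 0.00591223
  stratum Site II: (4800/7300)²·9.5²/1023 = 0.0381424
  stratum Site III: (1500/7300)²·4.2²/89 = 0.00836846
V̂(ȳ_st) = 0.0524231
SE(ȳ_st) = √0.0524231 = 0.228961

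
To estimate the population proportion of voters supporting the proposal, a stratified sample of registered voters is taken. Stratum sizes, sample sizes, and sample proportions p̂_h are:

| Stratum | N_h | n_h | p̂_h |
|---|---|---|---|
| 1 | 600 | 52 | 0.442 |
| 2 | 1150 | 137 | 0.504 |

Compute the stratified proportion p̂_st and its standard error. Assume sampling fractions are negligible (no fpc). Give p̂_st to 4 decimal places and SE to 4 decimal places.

N = 1750; stratum weights W_h = N_h/N.
p̂_st = Σ W_h p̂_h = (600·0.442 + 1150·0.504)/1750 = 0.48274
V̂(p̂_st) = Σ W_h² p̂_h(1−p̂_h)/(n_h−1):
  stratum 1: (600/1750)²·0.442·0.558/51 = 0.000568477
  stratum 2: (1150/1750)²·0.504·0.496/136 = 0.000793767
V̂(p̂_st) = 0.00136224; SE = √V̂ = 0.0369086

p̂_st ≈ 0.4827, SE ≈ 0.0369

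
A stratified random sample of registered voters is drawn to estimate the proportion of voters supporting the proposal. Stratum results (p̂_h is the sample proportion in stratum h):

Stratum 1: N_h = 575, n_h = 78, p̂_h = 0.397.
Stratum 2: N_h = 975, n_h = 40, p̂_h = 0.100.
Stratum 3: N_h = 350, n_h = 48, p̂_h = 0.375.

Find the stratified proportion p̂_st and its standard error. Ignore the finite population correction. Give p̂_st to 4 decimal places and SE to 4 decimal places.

p̂_st ≈ 0.2405, SE ≈ 0.0326

N = 1900; stratum weights W_h = N_h/N.
p̂_st = Σ W_h p̂_h = (575·0.397 + 975·0.100 + 350·0.375)/1900 = 0.24054
V̂(p̂_st) = Σ W_h² p̂_h(1−p̂_h)/(n_h−1):
  stratum 1: (575/1900)²·0.397·0.603/77 = 0.000284738
  stratum 2: (975/1900)²·0.100·0.900/39 = 0.000607687
  stratum 3: (350/1900)²·0.375·0.625/47 = 0.000169216
V̂(p̂_st) = 0.00106164; SE = √V̂ = 0.0325828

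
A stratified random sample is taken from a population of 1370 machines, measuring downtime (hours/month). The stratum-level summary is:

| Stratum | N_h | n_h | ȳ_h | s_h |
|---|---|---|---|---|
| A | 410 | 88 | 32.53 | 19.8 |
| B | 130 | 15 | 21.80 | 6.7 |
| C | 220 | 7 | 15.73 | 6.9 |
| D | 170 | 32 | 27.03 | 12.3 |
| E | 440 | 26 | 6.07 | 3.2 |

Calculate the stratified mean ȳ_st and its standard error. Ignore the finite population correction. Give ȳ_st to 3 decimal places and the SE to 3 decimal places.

ȳ_st ≈ 19.633, SE ≈ 0.845

ȳ_st = Σ W_h ȳ_h = (410·32.53 + 130·21.80 + 220·15.73 + 170·27.03 + 440·6.07)/1370 = 19.63343
V̂(ȳ_st) = Σ W_h² s_h²/n_h, with W_h = N_h/N and N = 1370:
  stratum A: (410/1370)²·19.8²/88 = 0.399001
  stratum B: (130/1370)²·6.7²/15 = 0.0269466
  stratum C: (220/1370)²·6.9²/7 = 0.17539
  stratum D: (170/1370)²·12.3²/32 = 0.0727976
  stratum E: (440/1370)²·3.2²/26 = 0.0406248
V̂(ȳ_st) = 0.71476
SE(ȳ_st) = √0.71476 = 0.845435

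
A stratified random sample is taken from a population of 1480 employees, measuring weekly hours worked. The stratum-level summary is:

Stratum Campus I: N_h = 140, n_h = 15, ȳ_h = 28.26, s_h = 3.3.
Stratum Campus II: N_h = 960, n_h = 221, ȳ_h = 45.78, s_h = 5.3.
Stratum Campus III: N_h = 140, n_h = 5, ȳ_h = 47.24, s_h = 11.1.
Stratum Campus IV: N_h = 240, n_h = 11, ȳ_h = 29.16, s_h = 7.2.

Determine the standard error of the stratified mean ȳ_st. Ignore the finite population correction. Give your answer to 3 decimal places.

V̂(ȳ_st) = Σ W_h² s_h²/n_h, with W_h = N_h/N and N = 1480:
  stratum Campus I: (140/1480)²·3.3²/15 = 0.00649635
  stratum Campus II: (960/1480)²·5.3²/221 = 0.0534784
  stratum Campus III: (140/1480)²·11.1²/5 = 0.2205
  stratum Campus IV: (240/1480)²·7.2²/11 = 0.123929
V̂(ȳ_st) = 0.404403
SE(ȳ_st) = √0.404403 = 0.635927

SE(ȳ_st) ≈ 0.636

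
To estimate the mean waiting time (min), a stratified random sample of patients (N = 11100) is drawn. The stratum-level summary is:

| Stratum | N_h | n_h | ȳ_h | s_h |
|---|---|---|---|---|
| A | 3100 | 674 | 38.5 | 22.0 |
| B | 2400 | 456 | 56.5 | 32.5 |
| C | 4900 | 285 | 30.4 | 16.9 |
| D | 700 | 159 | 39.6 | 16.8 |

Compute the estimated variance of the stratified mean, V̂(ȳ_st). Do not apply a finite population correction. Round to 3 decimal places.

V̂(ȳ_st) ≈ 0.367

V̂(ȳ_st) = Σ W_h² s_h²/n_h, with W_h = N_h/N and N = 11100:
  stratum A: (3100/11100)²·22.0²/674 = 0.0560097
  stratum B: (2400/11100)²·32.5²/456 = 0.108288
  stratum C: (4900/11100)²·16.9²/285 = 0.195288
  stratum D: (700/11100)²·16.8²/159 = 0.00705946
V̂(ȳ_st) = 0.366644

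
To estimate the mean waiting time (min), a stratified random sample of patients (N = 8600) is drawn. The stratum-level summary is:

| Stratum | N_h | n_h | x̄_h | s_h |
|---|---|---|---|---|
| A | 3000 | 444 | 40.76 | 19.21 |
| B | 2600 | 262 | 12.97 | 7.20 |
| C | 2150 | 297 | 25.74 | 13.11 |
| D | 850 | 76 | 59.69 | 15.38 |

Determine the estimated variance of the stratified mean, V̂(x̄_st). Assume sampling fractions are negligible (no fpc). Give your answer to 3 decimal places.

V̂(x̄_st) = Σ W_h² s_h²/n_h, with W_h = N_h/N and N = 8600:
  stratum A: (3000/8600)²·19.21²/444 = 0.101139
  stratum B: (2600/8600)²·7.20²/262 = 0.0180848
  stratum C: (2150/8600)²·13.11²/297 = 0.0361684
  stratum D: (850/8600)²·15.38²/76 = 0.0304047
V̂(x̄_st) = 0.185797

V̂(x̄_st) ≈ 0.186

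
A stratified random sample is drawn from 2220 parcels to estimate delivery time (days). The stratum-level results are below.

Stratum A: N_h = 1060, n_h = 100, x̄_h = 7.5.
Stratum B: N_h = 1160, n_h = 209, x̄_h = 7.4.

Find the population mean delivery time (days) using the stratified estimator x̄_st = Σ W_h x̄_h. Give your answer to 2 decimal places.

N = Σ N_h = 2220. Stratum weights W_h = N_h/N.
x̄_st = (1060·7.5 + 1160·7.4) / 2220 = 7.4477

x̄_st ≈ 7.45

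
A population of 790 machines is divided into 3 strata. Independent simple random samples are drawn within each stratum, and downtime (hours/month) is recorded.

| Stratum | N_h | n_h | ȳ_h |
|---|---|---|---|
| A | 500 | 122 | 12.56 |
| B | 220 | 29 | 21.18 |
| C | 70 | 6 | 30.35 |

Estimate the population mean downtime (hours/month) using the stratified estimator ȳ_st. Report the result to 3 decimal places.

ȳ_st ≈ 16.537

N = Σ N_h = 790. Stratum weights W_h = N_h/N.
ȳ_st = (500·12.56 + 220·21.18 + 70·30.35) / 790 = 16.53684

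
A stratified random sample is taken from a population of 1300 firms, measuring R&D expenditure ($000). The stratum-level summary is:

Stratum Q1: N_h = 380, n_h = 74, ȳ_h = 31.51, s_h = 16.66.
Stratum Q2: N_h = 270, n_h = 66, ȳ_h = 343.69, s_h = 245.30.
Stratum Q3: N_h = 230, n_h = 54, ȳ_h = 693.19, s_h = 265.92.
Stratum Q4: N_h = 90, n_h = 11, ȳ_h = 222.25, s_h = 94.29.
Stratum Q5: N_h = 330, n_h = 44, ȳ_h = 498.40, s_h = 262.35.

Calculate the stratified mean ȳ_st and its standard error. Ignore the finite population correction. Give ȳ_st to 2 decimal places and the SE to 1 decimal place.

ȳ_st ≈ 345.14, SE ≈ 13.6

ȳ_st = Σ W_h ȳ_h = (380·31.51 + 270·343.69 + 230·693.19 + 90·222.25 + 330·498.40)/1300 = 345.13715
V̂(ȳ_st) = Σ W_h² s_h²/n_h, with W_h = N_h/N and N = 1300:
  stratum Q1: (380/1300)²·16.66²/74 = 0.320478
  stratum Q2: (270/1300)²·245.30²/66 = 39.3271
  stratum Q3: (230/1300)²·265.92²/54 = 40.9899
  stratum Q4: (90/1300)²·94.29²/11 = 3.8738
  stratum Q5: (330/1300)²·262.35²/44 = 100.798
V̂(ȳ_st) = 185.309
SE(ȳ_st) = √185.309 = 13.6128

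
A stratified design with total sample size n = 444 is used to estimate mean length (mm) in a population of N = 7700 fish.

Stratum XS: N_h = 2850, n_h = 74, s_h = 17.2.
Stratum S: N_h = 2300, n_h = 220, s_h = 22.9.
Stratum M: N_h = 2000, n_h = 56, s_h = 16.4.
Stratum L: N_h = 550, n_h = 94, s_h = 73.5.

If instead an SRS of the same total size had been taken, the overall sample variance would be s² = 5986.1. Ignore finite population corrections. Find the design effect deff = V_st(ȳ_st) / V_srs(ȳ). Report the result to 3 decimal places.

deff ≈ 0.102

V̂(ȳ_st) = Σ W_h² s_h²/n_h, with W_h = N_h/N and N = 7700:
  stratum XS: (2850/7700)²·17.2²/74 = 0.547688
  stratum S: (2300/7700)²·22.9²/220 = 0.212678
  stratum M: (2000/7700)²·16.4²/56 = 0.324025
  stratum L: (550/7700)²·73.5²/94 = 0.293218
V_st = 1.37761
V_srs = s²/n = 5986.1/444 = 13.4822
deff = V_st / V_srs = 1.37761/13.4822 = 0.1022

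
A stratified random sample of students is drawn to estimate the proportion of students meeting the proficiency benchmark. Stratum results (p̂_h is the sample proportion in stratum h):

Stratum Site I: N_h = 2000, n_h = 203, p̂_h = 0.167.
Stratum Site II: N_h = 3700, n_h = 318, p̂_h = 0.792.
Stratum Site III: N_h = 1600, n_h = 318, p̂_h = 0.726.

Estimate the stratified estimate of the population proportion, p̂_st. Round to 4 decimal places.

N = 7300; stratum weights W_h = N_h/N.
p̂_st = Σ W_h p̂_h = (2000·0.167 + 3700·0.792 + 1600·0.726)/7300 = 0.60630

p̂_st ≈ 0.6063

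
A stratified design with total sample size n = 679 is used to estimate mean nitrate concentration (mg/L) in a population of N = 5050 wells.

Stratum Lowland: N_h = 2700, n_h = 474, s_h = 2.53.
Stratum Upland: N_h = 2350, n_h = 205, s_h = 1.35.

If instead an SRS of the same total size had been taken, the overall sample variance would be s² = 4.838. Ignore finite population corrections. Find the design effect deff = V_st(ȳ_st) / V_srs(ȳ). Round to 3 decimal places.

deff ≈ 0.812

V̂(ȳ_st) = Σ W_h² s_h²/n_h, with W_h = N_h/N and N = 5050:
  stratum Lowland: (2700/5050)²·2.53²/474 = 0.00386018
  stratum Upland: (2350/5050)²·1.35²/205 = 0.00192516
V_st = 0.00578534
V_srs = s²/n = 4.838/679 = 0.00712518
deff = V_st / V_srs = 0.00578534/0.00712518 = 0.8120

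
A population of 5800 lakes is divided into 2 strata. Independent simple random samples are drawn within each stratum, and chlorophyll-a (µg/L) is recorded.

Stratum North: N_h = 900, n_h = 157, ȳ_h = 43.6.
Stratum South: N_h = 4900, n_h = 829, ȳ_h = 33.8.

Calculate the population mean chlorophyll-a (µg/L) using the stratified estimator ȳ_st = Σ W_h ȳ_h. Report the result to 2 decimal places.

N = Σ N_h = 5800. Stratum weights W_h = N_h/N.
ȳ_st = (900·43.6 + 4900·33.8) / 5800 = 35.3207

ȳ_st ≈ 35.32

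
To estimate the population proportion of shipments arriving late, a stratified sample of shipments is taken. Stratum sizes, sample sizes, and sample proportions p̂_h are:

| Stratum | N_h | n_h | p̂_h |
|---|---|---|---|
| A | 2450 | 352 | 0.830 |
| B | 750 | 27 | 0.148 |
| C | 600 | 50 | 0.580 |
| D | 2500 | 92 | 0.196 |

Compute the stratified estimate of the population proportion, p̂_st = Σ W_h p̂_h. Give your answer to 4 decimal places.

N = 6300; stratum weights W_h = N_h/N.
p̂_st = Σ W_h p̂_h = (2450·0.830 + 750·0.148 + 600·0.580 + 2500·0.196)/6300 = 0.47341

p̂_st ≈ 0.4734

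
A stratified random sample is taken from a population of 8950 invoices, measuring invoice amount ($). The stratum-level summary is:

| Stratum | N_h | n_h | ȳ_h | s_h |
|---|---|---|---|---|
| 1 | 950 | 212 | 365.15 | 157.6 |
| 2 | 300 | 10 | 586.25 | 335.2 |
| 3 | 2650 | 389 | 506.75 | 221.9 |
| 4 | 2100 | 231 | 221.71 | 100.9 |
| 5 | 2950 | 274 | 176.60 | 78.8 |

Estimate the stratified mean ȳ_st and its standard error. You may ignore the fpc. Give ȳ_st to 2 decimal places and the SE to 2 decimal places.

ȳ_st = Σ W_h ȳ_h = (950·365.15 + 300·586.25 + 2650·506.75 + 2100·221.71 + 2950·176.60)/8950 = 318.68335
V̂(ȳ_st) = Σ W_h² s_h²/n_h, with W_h = N_h/N and N = 8950:
  stratum 1: (950/8950)²·157.6²/212 = 1.32001
  stratum 2: (300/8950)²·335.2²/10 = 12.6242
  stratum 3: (2650/8950)²·221.9²/389 = 11.0971
  stratum 4: (2100/8950)²·100.9²/231 = 2.4264
  stratum 5: (2950/8950)²·78.8²/274 = 2.46207
V̂(ȳ_st) = 29.9298
SE(ȳ_st) = √29.9298 = 5.47082

ȳ_st ≈ 318.68, SE ≈ 5.47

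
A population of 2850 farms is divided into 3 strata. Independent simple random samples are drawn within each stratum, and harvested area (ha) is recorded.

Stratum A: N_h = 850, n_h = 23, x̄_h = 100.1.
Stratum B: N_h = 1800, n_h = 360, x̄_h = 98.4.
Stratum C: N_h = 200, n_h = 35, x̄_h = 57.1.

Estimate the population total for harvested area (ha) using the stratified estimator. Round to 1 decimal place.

τ̂_st ≈ 273625.0

τ̂_st = Σ N_h x̄_h = 850·100.1 + 1800·98.4 + 200·57.1 = 273625.0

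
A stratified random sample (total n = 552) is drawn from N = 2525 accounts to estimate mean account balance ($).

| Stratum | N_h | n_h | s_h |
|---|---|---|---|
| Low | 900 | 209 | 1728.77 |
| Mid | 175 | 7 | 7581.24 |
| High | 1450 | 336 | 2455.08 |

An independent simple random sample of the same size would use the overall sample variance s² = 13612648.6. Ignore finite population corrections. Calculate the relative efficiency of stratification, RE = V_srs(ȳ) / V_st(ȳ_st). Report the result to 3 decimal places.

RE ≈ 0.523

V̂(ȳ_st) = Σ W_h² s_h²/n_h, with W_h = N_h/N and N = 2525:
  stratum Low: (900/2525)²·1728.77²/209 = 1816.73
  stratum Mid: (175/2525)²·7581.24²/7 = 39439.9
  stratum High: (1450/2525)²·2455.08²/336 = 5915.69
V_st = 47172.3
V_srs = s²/n = 13612648.6/552 = 24660.6
Relative efficiency = V_srs / V_st = 24660.6/47172.3 = 0.5228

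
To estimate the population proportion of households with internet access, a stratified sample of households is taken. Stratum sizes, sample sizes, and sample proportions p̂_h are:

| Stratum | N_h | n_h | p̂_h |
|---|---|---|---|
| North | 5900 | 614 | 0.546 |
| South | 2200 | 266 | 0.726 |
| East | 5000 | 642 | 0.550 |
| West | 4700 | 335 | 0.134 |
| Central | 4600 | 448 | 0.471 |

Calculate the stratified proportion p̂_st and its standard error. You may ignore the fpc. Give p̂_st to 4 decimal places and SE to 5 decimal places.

p̂_st ≈ 0.4627, SE ≈ 0.00966

N = 22400; stratum weights W_h = N_h/N.
p̂_st = Σ W_h p̂_h = (5900·0.546 + 2200·0.726 + 5000·0.550 + 4700·0.134 + 4600·0.471)/22400 = 0.46272
V̂(p̂_st) = Σ W_h² p̂_h(1−p̂_h)/(n_h−1):
  stratum North: (5900/22400)²·0.546·0.454/613 = 2.80541e-05
  stratum South: (2200/22400)²·0.726·0.274/265 = 7.24087e-06
  stratum East: (5000/22400)²·0.550·0.450/641 = 1.92381e-05
  stratum West: (4700/22400)²·0.134·0.866/334 = 1.52959e-05
  stratum Central: (4600/22400)²·0.471·0.529/447 = 2.35065e-05
V̂(p̂_st) = 9.33355e-05; SE = √V̂ = 0.00966103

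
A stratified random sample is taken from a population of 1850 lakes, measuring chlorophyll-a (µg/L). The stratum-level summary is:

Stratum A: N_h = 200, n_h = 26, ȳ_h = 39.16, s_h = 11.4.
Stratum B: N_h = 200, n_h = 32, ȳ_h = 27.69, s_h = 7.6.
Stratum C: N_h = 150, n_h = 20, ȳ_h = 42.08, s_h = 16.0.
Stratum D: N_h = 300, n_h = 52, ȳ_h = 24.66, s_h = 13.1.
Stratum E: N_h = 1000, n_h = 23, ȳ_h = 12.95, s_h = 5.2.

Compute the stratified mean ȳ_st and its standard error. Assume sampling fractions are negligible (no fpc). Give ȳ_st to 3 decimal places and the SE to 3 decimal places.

ȳ_st = Σ W_h ȳ_h = (200·39.16 + 200·27.69 + 150·42.08 + 300·24.66 + 1000·12.95)/1850 = 21.63784
V̂(ȳ_st) = Σ W_h² s_h²/n_h, with W_h = N_h/N and N = 1850:
  stratum A: (200/1850)²·11.4²/26 = 0.0584188
  stratum B: (200/1850)²·7.6²/32 = 0.0210957
  stratum C: (150/1850)²·16.0²/20 = 0.084149
  stratum D: (300/1850)²·13.1²/52 = 0.0867837
  stratum E: (1000/1850)²·5.2²/23 = 0.343507
V̂(ȳ_st) = 0.593954
SE(ȳ_st) = √0.593954 = 0.770684

ȳ_st ≈ 21.638, SE ≈ 0.771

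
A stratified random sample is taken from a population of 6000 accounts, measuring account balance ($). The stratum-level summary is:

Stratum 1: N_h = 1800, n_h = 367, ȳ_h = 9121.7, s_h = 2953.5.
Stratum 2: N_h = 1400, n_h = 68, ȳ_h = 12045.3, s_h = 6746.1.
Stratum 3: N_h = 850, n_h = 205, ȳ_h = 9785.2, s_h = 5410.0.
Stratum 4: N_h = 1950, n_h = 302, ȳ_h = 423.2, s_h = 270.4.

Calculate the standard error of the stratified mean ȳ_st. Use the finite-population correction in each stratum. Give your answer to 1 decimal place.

V̂(ȳ_st) = Σ W_h² (1 − n_h/N_h) s_h²/n_h, with W_h = N_h/N and N = 6000:
  stratum 1: (1800/6000)²·(1 − 367/1800)·2953.5²/367 = 1703.04
  stratum 2: (1400/6000)²·(1 − 68/1400)·6746.1²/68 = 34667.8
  stratum 3: (850/6000)²·(1 − 205/850)·5410.0²/205 = 2174.29
  stratum 4: (1950/6000)²·(1 − 302/1950)·270.4²/302 = 21.612
V̂(ȳ_st) = 38566.7
SE(ȳ_st) = √38566.7 = 196.384

SE(ȳ_st) ≈ 196.4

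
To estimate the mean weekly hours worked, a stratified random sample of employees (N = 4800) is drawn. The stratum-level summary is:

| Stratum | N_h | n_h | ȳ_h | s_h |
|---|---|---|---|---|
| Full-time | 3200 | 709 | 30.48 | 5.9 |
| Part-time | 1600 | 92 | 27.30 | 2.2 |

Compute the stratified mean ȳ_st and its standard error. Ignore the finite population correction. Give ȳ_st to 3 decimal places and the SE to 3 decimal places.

ȳ_st ≈ 29.420, SE ≈ 0.166

ȳ_st = Σ W_h ȳ_h = (3200·30.48 + 1600·27.30)/4800 = 29.42000
V̂(ȳ_st) = Σ W_h² s_h²/n_h, with W_h = N_h/N and N = 4800:
  stratum Full-time: (3200/4800)²·5.9²/709 = 0.021821
  stratum Part-time: (1600/4800)²·2.2²/92 = 0.00584541
V̂(ȳ_st) = 0.0276664
SE(ȳ_st) = √0.0276664 = 0.166332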